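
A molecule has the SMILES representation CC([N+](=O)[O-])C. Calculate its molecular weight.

Atom tally by fragment:
  CH3 → C:1 H:3
  CH(NO2) → C:1 H:1 N:1 O:2
  CH3 → C:1 H:3
Element totals:
  C: 3
  H: 7
  N: 1
  O: 2
Molecular formula: C3H7NO2.
  M = 3(12.011) + 7(1.008) + 14.007 + 2(15.999)
    = 36.033 + 7.056 + 14.007 + 31.998 = 89.094

89.09 g/mol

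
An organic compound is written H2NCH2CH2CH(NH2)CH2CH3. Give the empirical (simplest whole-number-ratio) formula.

C5H14N2

Atom tally by fragment:
  H2NCH2 → C:1 H:4 N:1
  CH2 → C:1 H:2
  CH(NH2) → C:1 H:3 N:1
  CH2 → C:1 H:2
  CH3 → C:1 H:3
Element totals:
  C: 5
  H: 14
  N: 2
Molecular formula: C5H14N2.
gcd of subscripts (5, 14, 2) = 1, so the empirical formula equals the molecular formula.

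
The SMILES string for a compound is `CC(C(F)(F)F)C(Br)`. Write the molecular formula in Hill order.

Atom tally by fragment:
  CH3 → C:1 H:3
  CH(CF3) → C:2 H:1 F:3
  CH2Br → C:1 H:2 Br:1
Element totals:
  C: 4
  H: 6
  Br: 1
  F: 3

C4H6BrF3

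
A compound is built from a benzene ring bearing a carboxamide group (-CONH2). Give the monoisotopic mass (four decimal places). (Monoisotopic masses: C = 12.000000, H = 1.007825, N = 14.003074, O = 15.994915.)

Atom tally by fragment:
  benzene ring core → C:6 H:6
  (− 1 ring H displaced by substituents)
  + CONH2 → C:1 H:2 O:1 N:1
Element totals:
  C: 7
  H: 7
  N: 1
  O: 1
Molecular formula: C7H7NO.
  M = 7(12.0) + 7(1.007825) + 14.003074 + 15.994915
    = 84.000000 + 7.054775 + 14.003074 + 15.994915 = 121.052764

121.0528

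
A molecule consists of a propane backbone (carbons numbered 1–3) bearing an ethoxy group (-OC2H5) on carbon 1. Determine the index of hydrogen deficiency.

0

Atom tally by fragment:
  C2H5OCH2 → C:3 H:7 O:1
  CH2 → C:1 H:2
  CH3 → C:1 H:3
Element totals:
  C: 5
  H: 12
  O: 1
Molecular formula: C5H12O.
DoU = (2C + 2 + N − H − X) / 2 = (2·5 + 2 + 0 − 12 − 0) / 2 = 0.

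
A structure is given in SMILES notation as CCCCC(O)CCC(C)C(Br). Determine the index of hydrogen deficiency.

Atom tally by fragment:
  CH3 → C:1 H:3
  CH2 → C:1 H:2
  CH2 → C:1 H:2
  CH2 → C:1 H:2
  CH(OH) → C:1 H:2 O:1
  CH2 → C:1 H:2
  CH2 → C:1 H:2
  CH(CH3) → C:2 H:4
  CH2Br → C:1 H:2 Br:1
Element totals:
  C: 10
  H: 21
  Br: 1
  O: 1
Molecular formula: C10H21BrO.
DoU = (2C + 2 + N − H − X) / 2 = (2·10 + 2 + 0 − 21 − 1) / 2 = 0.

0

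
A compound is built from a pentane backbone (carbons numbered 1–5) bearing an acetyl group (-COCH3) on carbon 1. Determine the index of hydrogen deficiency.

Atom tally by fragment:
  CH3COCH2 → C:3 H:5 O:1
  CH2 → C:1 H:2
  CH2 → C:1 H:2
  CH2 → C:1 H:2
  CH3 → C:1 H:3
Element totals:
  C: 7
  H: 14
  O: 1
Molecular formula: C7H14O.
DoU = (2C + 2 + N − H − X) / 2 = (2·7 + 2 + 0 − 14 − 0) / 2 = 1.

1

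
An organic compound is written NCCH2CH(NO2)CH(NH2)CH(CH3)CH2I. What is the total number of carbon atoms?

Atom tally by fragment:
  NCCH2 → C:2 H:2 N:1
  CH(NO2) → C:1 H:1 N:1 O:2
  CH(NH2) → C:1 H:3 N:1
  CH(CH3) → C:2 H:4
  CH2I → C:1 H:2 I:1
Element totals:
  C: 7
  H: 12
  I: 1
  N: 3
  O: 2

7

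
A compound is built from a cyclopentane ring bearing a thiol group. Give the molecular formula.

Atom tally by fragment:
  cyclopentane ring core → C:5 H:10
  (− 1 ring H displaced by substituents)
  + SH → S:1 H:1
Element totals:
  C: 5
  H: 10
  S: 1

C5H10S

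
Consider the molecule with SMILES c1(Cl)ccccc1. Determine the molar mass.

Atom tally by fragment:
  benzene ring core → C:6 H:6
  (− 1 ring H displaced by substituents)
  + Cl → Cl:1
Element totals:
  C: 6
  H: 5
  Cl: 1
Molecular formula: C6H5Cl.
  M = 6(12.011) + 5(1.008) + 35.45
    = 72.066 + 5.040 + 35.450 = 112.556

112.56 g/mol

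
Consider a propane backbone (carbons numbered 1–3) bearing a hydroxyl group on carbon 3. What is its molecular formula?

Atom tally by fragment:
  CH3 → C:1 H:3
  CH2 → C:1 H:2
  CH2OH → C:1 H:3 O:1
Element totals:
  C: 3
  H: 8
  O: 1

C3H8O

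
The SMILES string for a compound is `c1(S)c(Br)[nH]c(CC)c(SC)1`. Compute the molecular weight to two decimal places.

Atom tally by fragment:
  pyrrole ring core → C:4 H:5 N:1
  (− 4 ring H displaced by substituents)
  + SH → S:1 H:1
  + Br → Br:1
  + C2H5 → C:2 H:5
  + SCH3 → C:1 H:3 S:1
Element totals:
  C: 7
  H: 10
  Br: 1
  N: 1
  S: 2
Molecular formula: C7H10BrNS2.
  M = 7(12.011) + 10(1.008) + 79.904 + 14.007 + 2(32.06)
    = 84.077 + 10.080 + 79.904 + 14.007 + 64.120 = 252.188

252.19 g/mol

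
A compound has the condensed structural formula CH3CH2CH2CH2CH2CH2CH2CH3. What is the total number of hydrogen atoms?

Atom tally by fragment:
  CH3 → C:1 H:3
  CH2 → C:1 H:2
  CH2 → C:1 H:2
  CH2 → C:1 H:2
  CH2 → C:1 H:2
  CH2 → C:1 H:2
  CH2 → C:1 H:2
  CH3 → C:1 H:3
Element totals:
  C: 8
  H: 18

18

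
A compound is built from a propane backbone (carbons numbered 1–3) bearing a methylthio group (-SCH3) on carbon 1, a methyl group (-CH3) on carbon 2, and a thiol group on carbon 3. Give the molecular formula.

C5H12S2

Atom tally by fragment:
  CH3SCH2 → C:2 H:5 S:1
  CH(CH3) → C:2 H:4
  CH2SH → C:1 H:3 S:1
Element totals:
  C: 5
  H: 12
  S: 2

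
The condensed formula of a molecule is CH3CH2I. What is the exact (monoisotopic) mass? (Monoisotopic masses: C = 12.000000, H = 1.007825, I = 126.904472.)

155.9436

Element totals:
  C: 2
  H: 5
  I: 1
Molecular formula: C2H5I.
  M = 2(12.0) + 5(1.007825) + 126.904472
    = 24.000000 + 5.039125 + 126.904472 = 155.943597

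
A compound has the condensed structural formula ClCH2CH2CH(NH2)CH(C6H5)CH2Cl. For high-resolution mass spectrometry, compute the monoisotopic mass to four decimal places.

231.0582

Element totals:
  C: 11
  H: 15
  Cl: 2
  N: 1
Molecular formula: C11H15Cl2N.
  M = 11(12.0) + 15(1.007825) + 2(34.968853) + 14.003074
    = 132.000000 + 15.117375 + 69.937706 + 14.003074 = 231.058155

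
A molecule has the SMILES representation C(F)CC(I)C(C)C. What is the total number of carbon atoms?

Atom tally by fragment:
  FCH2 → C:1 H:2 F:1
  CH2 → C:1 H:2
  CH(I) → C:1 H:1 I:1
  CH(CH3) → C:2 H:4
  CH3 → C:1 H:3
Element totals:
  C: 6
  H: 12
  F: 1
  I: 1

6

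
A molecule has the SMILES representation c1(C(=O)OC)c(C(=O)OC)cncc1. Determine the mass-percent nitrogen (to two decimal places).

7.18%

Atom tally by fragment:
  pyridine ring core → C:5 H:5 N:1
  (− 2 ring H displaced by substituents)
  + COOCH3 → C:2 H:3 O:2
  + COOCH3 → C:2 H:3 O:2
Element totals:
  C: 9
  H: 9
  N: 1
  O: 4
Molecular formula: C9H9NO4.
Molar mass = 195.174 g/mol.
Mass from N: 1 × 14.007 = 14.007 g/mol.
%N = 14.007 / 195.174 × 100 = 7.18%.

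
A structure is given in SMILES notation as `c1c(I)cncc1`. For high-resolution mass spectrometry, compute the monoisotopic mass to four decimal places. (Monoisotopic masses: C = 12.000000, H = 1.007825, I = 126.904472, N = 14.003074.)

204.9388

Atom tally by fragment:
  pyridine ring core → C:5 H:5 N:1
  (− 1 ring H displaced by substituents)
  + I → I:1
Element totals:
  C: 5
  H: 4
  I: 1
  N: 1
Molecular formula: C5H4IN.
  M = 5(12.0) + 4(1.007825) + 126.904472 + 14.003074
    = 60.000000 + 4.031300 + 126.904472 + 14.003074 = 204.938846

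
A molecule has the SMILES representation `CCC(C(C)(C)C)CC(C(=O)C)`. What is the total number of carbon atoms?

Atom tally by fragment:
  CH3 → C:1 H:3
  CH2 → C:1 H:2
  CH(C(CH3)3) → C:5 H:10
  CH2 → C:1 H:2
  CH2COCH3 → C:3 H:5 O:1
Element totals:
  C: 11
  H: 22
  O: 1

11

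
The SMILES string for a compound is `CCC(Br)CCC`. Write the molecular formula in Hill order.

Atom tally by fragment:
  CH3 → C:1 H:3
  CH2 → C:1 H:2
  CH(Br) → C:1 H:1 Br:1
  CH2 → C:1 H:2
  CH2 → C:1 H:2
  CH3 → C:1 H:3
Element totals:
  C: 6
  H: 13
  Br: 1

C6H13Br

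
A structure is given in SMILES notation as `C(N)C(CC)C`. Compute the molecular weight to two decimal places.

87.17 g/mol

Atom tally by fragment:
  H2NCH2 → C:1 H:4 N:1
  CH(C2H5) → C:3 H:6
  CH3 → C:1 H:3
Element totals:
  C: 5
  H: 13
  N: 1
Molecular formula: C5H13N.
  M = 5(12.011) + 13(1.008) + 14.007
    = 60.055 + 13.104 + 14.007 = 87.166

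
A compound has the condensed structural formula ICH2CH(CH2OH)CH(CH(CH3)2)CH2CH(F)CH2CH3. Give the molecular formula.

C11H22FIO

Atom tally by fragment:
  ICH2 → C:1 H:2 I:1
  CH(CH2OH) → C:2 H:4 O:1
  CH(CH(CH3)2) → C:4 H:8
  CH2 → C:1 H:2
  CH(F) → C:1 H:1 F:1
  CH2 → C:1 H:2
  CH3 → C:1 H:3
Element totals:
  C: 11
  H: 22
  F: 1
  I: 1
  O: 1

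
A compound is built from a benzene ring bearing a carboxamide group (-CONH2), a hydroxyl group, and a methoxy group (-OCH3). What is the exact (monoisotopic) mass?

Atom tally by fragment:
  benzene ring core → C:6 H:6
  (− 3 ring H displaced by substituents)
  + CONH2 → C:1 H:2 O:1 N:1
  + OH → O:1 H:1
  + OCH3 → C:1 H:3 O:1
Element totals:
  C: 8
  H: 9
  N: 1
  O: 3
Molecular formula: C8H9NO3.
  M = 8(12.0) + 9(1.007825) + 14.003074 + 3(15.994915)
    = 96.000000 + 9.070425 + 14.003074 + 47.984745 = 167.058244

167.0582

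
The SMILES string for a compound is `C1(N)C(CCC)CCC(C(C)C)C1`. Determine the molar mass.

Atom tally by fragment:
  cyclohexane ring core → C:6 H:12
  (− 3 ring H displaced by substituents)
  + NH2 → N:1 H:2
  + CH2CH2CH3 → C:3 H:7
  + CH(CH3)2 → C:3 H:7
Element totals:
  C: 12
  H: 25
  N: 1
Molecular formula: C12H25N.
  M = 12(12.011) + 25(1.008) + 14.007
    = 144.132 + 25.200 + 14.007 = 183.339

183.34 g/mol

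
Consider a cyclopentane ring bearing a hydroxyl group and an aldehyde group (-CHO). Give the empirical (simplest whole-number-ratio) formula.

C3H5O

Atom tally by fragment:
  cyclopentane ring core → C:5 H:10
  (− 2 ring H displaced by substituents)
  + OH → O:1 H:1
  + CHO → C:1 H:1 O:1
Element totals:
  C: 6
  H: 10
  O: 2
Molecular formula: C6H10O2.
gcd of subscripts = 2; dividing each by 2:
  C: 6/2 = 3
  H: 10/2 = 5
  O: 2/2 = 1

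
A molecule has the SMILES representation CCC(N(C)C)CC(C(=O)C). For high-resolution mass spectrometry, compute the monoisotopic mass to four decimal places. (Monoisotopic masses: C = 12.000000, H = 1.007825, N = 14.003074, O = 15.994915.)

Atom tally by fragment:
  CH3 → C:1 H:3
  CH2 → C:1 H:2
  CH(N(CH3)2) → C:3 H:7 N:1
  CH2 → C:1 H:2
  CH2COCH3 → C:3 H:5 O:1
Element totals:
  C: 9
  H: 19
  N: 1
  O: 1
Molecular formula: C9H19NO.
  M = 9(12.0) + 19(1.007825) + 14.003074 + 15.994915
    = 108.000000 + 19.148675 + 14.003074 + 15.994915 = 157.146664

157.1467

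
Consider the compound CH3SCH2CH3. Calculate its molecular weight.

76.16 g/mol

Atom tally by fragment:
  CH3SCH2 → C:2 H:5 S:1
  CH3 → C:1 H:3
Element totals:
  C: 3
  H: 8
  S: 1
Molecular formula: C3H8S.
  M = 3(12.011) + 8(1.008) + 32.06
    = 36.033 + 8.064 + 32.060 = 76.157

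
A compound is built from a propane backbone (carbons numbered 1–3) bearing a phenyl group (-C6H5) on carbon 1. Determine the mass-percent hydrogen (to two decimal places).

Atom tally by fragment:
  C6H5CH2 → C:7 H:7
  CH2 → C:1 H:2
  CH3 → C:1 H:3
Element totals:
  C: 9
  H: 12
Molecular formula: C9H12.
Molar mass = 120.195 g/mol.
Mass from H: 12 × 1.008 = 12.096 g/mol.
%H = 12.096 / 120.195 × 100 = 10.06%.

10.06%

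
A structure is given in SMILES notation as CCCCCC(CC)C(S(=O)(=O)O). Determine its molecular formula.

C9H20O3S

Atom tally by fragment:
  CH3 → C:1 H:3
  CH2 → C:1 H:2
  CH2 → C:1 H:2
  CH2 → C:1 H:2
  CH2 → C:1 H:2
  CH(C2H5) → C:3 H:6
  CH2SO3H → C:1 H:3 S:1 O:3
Element totals:
  C: 9
  H: 20
  O: 3
  S: 1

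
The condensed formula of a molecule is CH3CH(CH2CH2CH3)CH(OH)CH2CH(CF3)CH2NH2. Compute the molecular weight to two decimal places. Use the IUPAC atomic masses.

227.27 g/mol

Atom tally by fragment:
  CH3 → C:1 H:3
  CH(CH2CH2CH3) → C:4 H:8
  CH(OH) → C:1 H:2 O:1
  CH2 → C:1 H:2
  CH(CF3) → C:2 H:1 F:3
  CH2NH2 → C:1 H:4 N:1
Element totals:
  C: 10
  H: 20
  F: 3
  N: 1
  O: 1
Molecular formula: C10H20F3NO.
  M = 10(12.011) + 20(1.008) + 3(18.998) + 14.007 + 15.999
    = 120.110 + 20.160 + 56.994 + 14.007 + 15.999 = 227.270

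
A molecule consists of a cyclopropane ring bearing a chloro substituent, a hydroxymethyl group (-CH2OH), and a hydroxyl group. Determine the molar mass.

Atom tally by fragment:
  cyclopropane ring core → C:3 H:6
  (− 3 ring H displaced by substituents)
  + Cl → Cl:1
  + CH2OH → C:1 H:3 O:1
  + OH → O:1 H:1
Element totals:
  C: 4
  H: 7
  Cl: 1
  O: 2
Molecular formula: C4H7ClO2.
  M = 4(12.011) + 7(1.008) + 35.45 + 2(15.999)
    = 48.044 + 7.056 + 35.450 + 31.998 = 122.548

122.55 g/mol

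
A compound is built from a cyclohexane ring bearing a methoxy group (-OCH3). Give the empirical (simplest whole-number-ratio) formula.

C7H14O

Atom tally by fragment:
  cyclohexane ring core → C:6 H:12
  (− 1 ring H displaced by substituents)
  + OCH3 → C:1 H:3 O:1
Element totals:
  C: 7
  H: 14
  O: 1
Molecular formula: C7H14O.
gcd of subscripts (7, 14, 1) = 1, so the empirical formula equals the molecular formula.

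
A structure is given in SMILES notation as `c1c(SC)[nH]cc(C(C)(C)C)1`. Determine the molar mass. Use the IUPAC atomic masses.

169.29 g/mol

Atom tally by fragment:
  pyrrole ring core → C:4 H:5 N:1
  (− 2 ring H displaced by substituents)
  + SCH3 → C:1 H:3 S:1
  + C(CH3)3 → C:4 H:9
Element totals:
  C: 9
  H: 15
  N: 1
  S: 1
Molecular formula: C9H15NS.
  M = 9(12.011) + 15(1.008) + 14.007 + 32.06
    = 108.099 + 15.120 + 14.007 + 32.060 = 169.286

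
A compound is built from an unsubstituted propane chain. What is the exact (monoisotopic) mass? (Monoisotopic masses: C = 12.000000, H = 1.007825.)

Atom tally by fragment:
  CH3 → C:1 H:3
  CH2 → C:1 H:2
  CH3 → C:1 H:3
Element totals:
  C: 3
  H: 8
Molecular formula: C3H8.
  M = 3(12.0) + 8(1.007825)
    = 36.000000 + 8.062600 = 44.062600

44.0626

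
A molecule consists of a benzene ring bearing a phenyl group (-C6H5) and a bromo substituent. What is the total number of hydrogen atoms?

9

Atom tally by fragment:
  benzene ring core → C:6 H:6
  (− 2 ring H displaced by substituents)
  + C6H5 → C:6 H:5
  + Br → Br:1
Element totals:
  C: 12
  H: 9
  Br: 1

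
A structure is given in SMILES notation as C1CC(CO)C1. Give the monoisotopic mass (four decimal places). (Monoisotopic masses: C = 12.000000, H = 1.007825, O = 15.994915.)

86.0732

Atom tally by fragment:
  cyclobutane ring core → C:4 H:8
  (− 1 ring H displaced by substituents)
  + CH2OH → C:1 H:3 O:1
Element totals:
  C: 5
  H: 10
  O: 1
Molecular formula: C5H10O.
  M = 5(12.0) + 10(1.007825) + 15.994915
    = 60.000000 + 10.078250 + 15.994915 = 86.073165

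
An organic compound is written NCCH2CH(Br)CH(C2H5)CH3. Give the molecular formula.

C7H12BrN

Element totals:
  C: 7
  H: 12
  Br: 1
  N: 1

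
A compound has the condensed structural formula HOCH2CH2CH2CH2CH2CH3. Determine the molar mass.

102.18 g/mol

Element totals:
  C: 6
  H: 14
  O: 1
Molecular formula: C6H14O.
  M = 6(12.011) + 14(1.008) + 15.999
    = 72.066 + 14.112 + 15.999 = 102.177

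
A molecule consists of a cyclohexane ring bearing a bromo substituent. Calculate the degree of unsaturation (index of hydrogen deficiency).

Atom tally by fragment:
  cyclohexane ring core → C:6 H:12
  (− 1 ring H displaced by substituents)
  + Br → Br:1
Element totals:
  C: 6
  H: 11
  Br: 1
Molecular formula: C6H11Br.
DoU = (2C + 2 + N − H − X) / 2 = (2·6 + 2 + 0 − 11 − 1) / 2 = 1.

1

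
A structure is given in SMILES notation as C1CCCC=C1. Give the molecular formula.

C6H10

Atom tally by fragment:
  cyclohexene ring core → C:6 H:10
Element totals:
  C: 6
  H: 10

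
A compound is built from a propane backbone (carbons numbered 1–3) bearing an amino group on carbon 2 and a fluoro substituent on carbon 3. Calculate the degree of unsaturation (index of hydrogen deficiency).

Atom tally by fragment:
  CH3 → C:1 H:3
  CH(NH2) → C:1 H:3 N:1
  CH2F → C:1 H:2 F:1
Element totals:
  C: 3
  H: 8
  F: 1
  N: 1
Molecular formula: C3H8FN.
DoU = (2C + 2 + N − H − X) / 2 = (2·3 + 2 + 1 − 8 − 1) / 2 = 0.

0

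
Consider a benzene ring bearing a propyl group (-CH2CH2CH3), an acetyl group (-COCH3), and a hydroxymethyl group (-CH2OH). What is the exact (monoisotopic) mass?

Atom tally by fragment:
  benzene ring core → C:6 H:6
  (− 3 ring H displaced by substituents)
  + CH2CH2CH3 → C:3 H:7
  + COCH3 → C:2 H:3 O:1
  + CH2OH → C:1 H:3 O:1
Element totals:
  C: 12
  H: 16
  O: 2
Molecular formula: C12H16O2.
  M = 12(12.0) + 16(1.007825) + 2(15.994915)
    = 144.000000 + 16.125200 + 31.989830 = 192.115030

192.1150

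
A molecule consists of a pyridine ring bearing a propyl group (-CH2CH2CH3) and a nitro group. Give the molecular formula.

Atom tally by fragment:
  pyridine ring core → C:5 H:5 N:1
  (− 2 ring H displaced by substituents)
  + CH2CH2CH3 → C:3 H:7
  + NO2 → N:1 O:2
Element totals:
  C: 8
  H: 10
  N: 2
  O: 2

C8H10N2O2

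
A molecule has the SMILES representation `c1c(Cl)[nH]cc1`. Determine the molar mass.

101.53 g/mol

Atom tally by fragment:
  pyrrole ring core → C:4 H:5 N:1
  (− 1 ring H displaced by substituents)
  + Cl → Cl:1
Element totals:
  C: 4
  H: 4
  Cl: 1
  N: 1
Molecular formula: C4H4ClN.
  M = 4(12.011) + 4(1.008) + 35.45 + 14.007
    = 48.044 + 4.032 + 35.450 + 14.007 = 101.533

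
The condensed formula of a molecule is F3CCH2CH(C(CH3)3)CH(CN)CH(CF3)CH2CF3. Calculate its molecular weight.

357.26 g/mol

Atom tally by fragment:
  F3CCH2 → C:2 H:2 F:3
  CH(C(CH3)3) → C:5 H:10
  CH(CN) → C:2 H:1 N:1
  CH(CF3) → C:2 H:1 F:3
  CH2CF3 → C:2 H:2 F:3
Element totals:
  C: 13
  H: 16
  F: 9
  N: 1
Molecular formula: C13H16F9N.
  M = 13(12.011) + 16(1.008) + 9(18.998) + 14.007
    = 156.143 + 16.128 + 170.982 + 14.007 = 357.260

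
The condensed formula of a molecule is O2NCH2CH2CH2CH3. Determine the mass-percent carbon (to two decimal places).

46.59%

Element totals:
  C: 4
  H: 9
  N: 1
  O: 2
Molecular formula: C4H9NO2.
Molar mass = 103.121 g/mol.
Mass from C: 4 × 12.011 = 48.044 g/mol.
%C = 48.044 / 103.121 × 100 = 46.59%.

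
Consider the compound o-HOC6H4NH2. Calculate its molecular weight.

109.13 g/mol

Atom tally by fragment:
  benzene ring core → C:6 H:6
  (− 2 ring H displaced by substituents)
  + OH → O:1 H:1
  + NH2 → N:1 H:2
Element totals:
  C: 6
  H: 7
  N: 1
  O: 1
Molecular formula: C6H7NO.
  M = 6(12.011) + 7(1.008) + 14.007 + 15.999
    = 72.066 + 7.056 + 14.007 + 15.999 = 109.128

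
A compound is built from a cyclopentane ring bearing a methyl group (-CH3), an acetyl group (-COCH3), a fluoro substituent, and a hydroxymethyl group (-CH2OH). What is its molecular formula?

Atom tally by fragment:
  cyclopentane ring core → C:5 H:10
  (− 4 ring H displaced by substituents)
  + CH3 → C:1 H:3
  + COCH3 → C:2 H:3 O:1
  + F → F:1
  + CH2OH → C:1 H:3 O:1
Element totals:
  C: 9
  H: 15
  F: 1
  O: 2

C9H15FO2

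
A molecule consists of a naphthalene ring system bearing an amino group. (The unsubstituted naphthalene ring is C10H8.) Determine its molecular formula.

Atom tally by fragment:
  naphthalene ring system core → C:10 H:8
  (− 1 ring H displaced by substituents)
  + NH2 → N:1 H:2
Element totals:
  C: 10
  H: 9
  N: 1

C10H9N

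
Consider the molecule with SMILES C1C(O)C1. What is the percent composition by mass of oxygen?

27.55%

Atom tally by fragment:
  cyclopropane ring core → C:3 H:6
  (− 1 ring H displaced by substituents)
  + OH → O:1 H:1
Element totals:
  C: 3
  H: 6
  O: 1
Molecular formula: C3H6O.
Molar mass = 58.080 g/mol.
Mass from O: 1 × 15.999 = 15.999 g/mol.
%O = 15.999 / 58.080 × 100 = 27.55%.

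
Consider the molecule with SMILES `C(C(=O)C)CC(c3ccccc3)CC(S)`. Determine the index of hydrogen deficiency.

Atom tally by fragment:
  CH3COCH2 → C:3 H:5 O:1
  CH2 → C:1 H:2
  CH(C6H5) → C:7 H:6
  CH2 → C:1 H:2
  CH2SH → C:1 H:3 S:1
Element totals:
  C: 13
  H: 18
  O: 1
  S: 1
Molecular formula: C13H18OS.
DoU = (2C + 2 + N − H − X) / 2 = (2·13 + 2 + 0 − 18 − 0) / 2 = 5.

5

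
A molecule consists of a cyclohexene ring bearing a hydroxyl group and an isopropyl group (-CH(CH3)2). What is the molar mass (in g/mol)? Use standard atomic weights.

140.23 g/mol

Atom tally by fragment:
  cyclohexene ring core → C:6 H:10
  (− 2 ring H displaced by substituents)
  + OH → O:1 H:1
  + CH(CH3)2 → C:3 H:7
Element totals:
  C: 9
  H: 16
  O: 1
Molecular formula: C9H16O.
  M = 9(12.011) + 16(1.008) + 15.999
    = 108.099 + 16.128 + 15.999 = 140.226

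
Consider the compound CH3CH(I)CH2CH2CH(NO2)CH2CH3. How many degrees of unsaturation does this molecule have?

Element totals:
  C: 7
  H: 14
  I: 1
  N: 1
  O: 2
Molecular formula: C7H14INO2.
DoU = (2C + 2 + N − H − X) / 2 = (2·7 + 2 + 1 − 14 − 1) / 2 = 1.

1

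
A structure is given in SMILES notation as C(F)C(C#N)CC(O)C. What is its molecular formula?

Atom tally by fragment:
  FCH2 → C:1 H:2 F:1
  CH(CN) → C:2 H:1 N:1
  CH2 → C:1 H:2
  CH(OH) → C:1 H:2 O:1
  CH3 → C:1 H:3
Element totals:
  C: 6
  H: 10
  F: 1
  N: 1
  O: 1

C6H10FNO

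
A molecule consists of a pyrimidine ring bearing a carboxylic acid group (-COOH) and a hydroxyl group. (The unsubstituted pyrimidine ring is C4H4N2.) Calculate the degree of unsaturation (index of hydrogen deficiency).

Atom tally by fragment:
  pyrimidine ring core → C:4 H:4 N:2
  (− 2 ring H displaced by substituents)
  + COOH → C:1 H:1 O:2
  + OH → O:1 H:1
Element totals:
  C: 5
  H: 4
  N: 2
  O: 3
Molecular formula: C5H4N2O3.
DoU = (2C + 2 + N − H − X) / 2 = (2·5 + 2 + 2 − 4 − 0) / 2 = 5.

5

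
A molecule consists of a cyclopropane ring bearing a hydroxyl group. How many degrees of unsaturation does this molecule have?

1

Atom tally by fragment:
  cyclopropane ring core → C:3 H:6
  (− 1 ring H displaced by substituents)
  + OH → O:1 H:1
Element totals:
  C: 3
  H: 6
  O: 1
Molecular formula: C3H6O.
DoU = (2C + 2 + N − H − X) / 2 = (2·3 + 2 + 0 − 6 − 0) / 2 = 1.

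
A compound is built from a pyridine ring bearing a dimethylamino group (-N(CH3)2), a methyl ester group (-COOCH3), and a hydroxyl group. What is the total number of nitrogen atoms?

Atom tally by fragment:
  pyridine ring core → C:5 H:5 N:1
  (− 3 ring H displaced by substituents)
  + N(CH3)2 → N:1 C:2 H:6
  + COOCH3 → C:2 H:3 O:2
  + OH → O:1 H:1
Element totals:
  C: 9
  H: 12
  N: 2
  O: 3

2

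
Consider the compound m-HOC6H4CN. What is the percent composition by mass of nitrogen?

11.76%

Atom tally by fragment:
  benzene ring core → C:6 H:6
  (− 2 ring H displaced by substituents)
  + OH → O:1 H:1
  + CN → C:1 N:1
Element totals:
  C: 7
  H: 5
  N: 1
  O: 1
Molecular formula: C7H5NO.
Molar mass = 119.123 g/mol.
Mass from N: 1 × 14.007 = 14.007 g/mol.
%N = 14.007 / 119.123 × 100 = 11.76%.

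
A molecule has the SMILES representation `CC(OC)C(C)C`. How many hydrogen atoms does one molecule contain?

14

Atom tally by fragment:
  CH3 → C:1 H:3
  CH(OCH3) → C:2 H:4 O:1
  CH(CH3) → C:2 H:4
  CH3 → C:1 H:3
Element totals:
  C: 6
  H: 14
  O: 1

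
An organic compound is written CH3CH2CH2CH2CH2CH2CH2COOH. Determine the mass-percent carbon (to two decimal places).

Atom tally by fragment:
  CH3 → C:1 H:3
  CH2 → C:1 H:2
  CH2 → C:1 H:2
  CH2 → C:1 H:2
  CH2 → C:1 H:2
  CH2 → C:1 H:2
  CH2COOH → C:2 H:3 O:2
Element totals:
  C: 8
  H: 16
  O: 2
Molecular formula: C8H16O2.
Molar mass = 144.214 g/mol.
Mass from C: 8 × 12.011 = 96.088 g/mol.
%C = 96.088 / 144.214 × 100 = 66.63%.

66.63%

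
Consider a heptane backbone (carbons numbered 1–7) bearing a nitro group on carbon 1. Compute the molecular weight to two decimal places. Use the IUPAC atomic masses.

145.20 g/mol

Atom tally by fragment:
  O2NCH2 → C:1 H:2 N:1 O:2
  CH2 → C:1 H:2
  CH2 → C:1 H:2
  CH2 → C:1 H:2
  CH2 → C:1 H:2
  CH2 → C:1 H:2
  CH3 → C:1 H:3
Element totals:
  C: 7
  H: 15
  N: 1
  O: 2
Molecular formula: C7H15NO2.
  M = 7(12.011) + 15(1.008) + 14.007 + 2(15.999)
    = 84.077 + 15.120 + 14.007 + 31.998 = 145.202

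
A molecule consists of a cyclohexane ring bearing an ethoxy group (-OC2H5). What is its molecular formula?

C8H16O

Atom tally by fragment:
  cyclohexane ring core → C:6 H:12
  (− 1 ring H displaced by substituents)
  + OC2H5 → C:2 H:5 O:1
Element totals:
  C: 8
  H: 16
  O: 1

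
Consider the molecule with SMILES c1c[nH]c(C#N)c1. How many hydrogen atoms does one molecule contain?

Atom tally by fragment:
  pyrrole ring core → C:4 H:5 N:1
  (− 1 ring H displaced by substituents)
  + CN → C:1 N:1
Element totals:
  C: 5
  H: 4
  N: 2

4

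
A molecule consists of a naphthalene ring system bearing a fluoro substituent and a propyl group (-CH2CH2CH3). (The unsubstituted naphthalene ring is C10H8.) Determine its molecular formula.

C13H13F

Atom tally by fragment:
  naphthalene ring system core → C:10 H:8
  (− 2 ring H displaced by substituents)
  + F → F:1
  + CH2CH2CH3 → C:3 H:7
Element totals:
  C: 13
  H: 13
  F: 1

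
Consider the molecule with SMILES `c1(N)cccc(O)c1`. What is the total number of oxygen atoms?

Atom tally by fragment:
  benzene ring core → C:6 H:6
  (− 2 ring H displaced by substituents)
  + NH2 → N:1 H:2
  + OH → O:1 H:1
Element totals:
  C: 6
  H: 7
  N: 1
  O: 1

1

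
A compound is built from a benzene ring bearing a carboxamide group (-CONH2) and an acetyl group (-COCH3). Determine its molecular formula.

Atom tally by fragment:
  benzene ring core → C:6 H:6
  (− 2 ring H displaced by substituents)
  + CONH2 → C:1 H:2 O:1 N:1
  + COCH3 → C:2 H:3 O:1
Element totals:
  C: 9
  H: 9
  N: 1
  O: 2

C9H9NO2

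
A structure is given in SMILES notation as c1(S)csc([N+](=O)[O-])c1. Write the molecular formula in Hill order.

C4H3NO2S2

Atom tally by fragment:
  thiophene ring core → C:4 H:4 S:1
  (− 2 ring H displaced by substituents)
  + SH → S:1 H:1
  + NO2 → N:1 O:2
Element totals:
  C: 4
  H: 3
  N: 1
  O: 2
  S: 2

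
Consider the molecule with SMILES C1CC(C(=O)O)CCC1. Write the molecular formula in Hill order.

C7H12O2

Atom tally by fragment:
  cyclohexane ring core → C:6 H:12
  (− 1 ring H displaced by substituents)
  + COOH → C:1 H:1 O:2
Element totals:
  C: 7
  H: 12
  O: 2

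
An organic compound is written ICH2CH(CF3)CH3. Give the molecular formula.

C4H6F3I

Element totals:
  C: 4
  H: 6
  F: 3
  I: 1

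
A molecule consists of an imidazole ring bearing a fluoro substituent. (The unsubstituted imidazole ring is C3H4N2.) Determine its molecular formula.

C3H3FN2

Atom tally by fragment:
  imidazole ring core → C:3 H:4 N:2
  (− 1 ring H displaced by substituents)
  + F → F:1
Element totals:
  C: 3
  H: 3
  F: 1
  N: 2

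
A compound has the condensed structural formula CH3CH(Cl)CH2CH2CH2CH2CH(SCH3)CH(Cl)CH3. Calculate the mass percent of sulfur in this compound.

Element totals:
  C: 10
  H: 20
  Cl: 2
  S: 1
Molecular formula: C10H20Cl2S.
Molar mass = 243.230 g/mol.
Mass from S: 1 × 32.06 = 32.060 g/mol.
%S = 32.060 / 243.230 × 100 = 13.18%.

13.18%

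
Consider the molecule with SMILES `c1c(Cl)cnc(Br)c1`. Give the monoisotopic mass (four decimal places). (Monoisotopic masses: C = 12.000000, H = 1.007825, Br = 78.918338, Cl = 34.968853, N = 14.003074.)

Atom tally by fragment:
  pyridine ring core → C:5 H:5 N:1
  (− 2 ring H displaced by substituents)
  + Cl → Cl:1
  + Br → Br:1
Element totals:
  C: 5
  H: 3
  Br: 1
  Cl: 1
  N: 1
Molecular formula: C5H3BrClN.
  M = 5(12.0) + 3(1.007825) + 78.918338 + 34.968853 + 14.003074
    = 60.000000 + 3.023475 + 78.918338 + 34.968853 + 14.003074 = 190.913740

190.9137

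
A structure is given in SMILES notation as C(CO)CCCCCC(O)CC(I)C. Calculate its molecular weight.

314.21 g/mol

Atom tally by fragment:
  HOCH2CH2 → C:2 H:5 O:1
  CH2 → C:1 H:2
  CH2 → C:1 H:2
  CH2 → C:1 H:2
  CH2 → C:1 H:2
  CH2 → C:1 H:2
  CH(OH) → C:1 H:2 O:1
  CH2 → C:1 H:2
  CH(I) → C:1 H:1 I:1
  CH3 → C:1 H:3
Element totals:
  C: 11
  H: 23
  I: 1
  O: 2
Molecular formula: C11H23IO2.
  M = 11(12.011) + 23(1.008) + 126.904 + 2(15.999)
    = 132.121 + 23.184 + 126.904 + 31.998 = 314.207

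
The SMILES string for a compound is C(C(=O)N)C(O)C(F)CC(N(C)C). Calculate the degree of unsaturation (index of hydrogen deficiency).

Atom tally by fragment:
  H2NOCCH2 → C:2 H:4 O:1 N:1
  CH(OH) → C:1 H:2 O:1
  CH(F) → C:1 H:1 F:1
  CH2 → C:1 H:2
  CH2N(CH3)2 → C:3 H:8 N:1
Element totals:
  C: 8
  H: 17
  F: 1
  N: 2
  O: 2
Molecular formula: C8H17FN2O2.
DoU = (2C + 2 + N − H − X) / 2 = (2·8 + 2 + 2 − 17 − 1) / 2 = 1.

1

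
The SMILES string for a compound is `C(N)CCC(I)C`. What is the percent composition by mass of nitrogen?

6.57%

Atom tally by fragment:
  H2NCH2 → C:1 H:4 N:1
  CH2 → C:1 H:2
  CH2 → C:1 H:2
  CH(I) → C:1 H:1 I:1
  CH3 → C:1 H:3
Element totals:
  C: 5
  H: 12
  I: 1
  N: 1
Molecular formula: C5H12IN.
Molar mass = 213.062 g/mol.
Mass from N: 1 × 14.007 = 14.007 g/mol.
%N = 14.007 / 213.062 × 100 = 6.57%.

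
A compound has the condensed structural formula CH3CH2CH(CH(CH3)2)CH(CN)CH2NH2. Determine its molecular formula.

C9H18N2

Atom tally by fragment:
  CH3 → C:1 H:3
  CH2 → C:1 H:2
  CH(CH(CH3)2) → C:4 H:8
  CH(CN) → C:2 H:1 N:1
  CH2NH2 → C:1 H:4 N:1
Element totals:
  C: 9
  H: 18
  N: 2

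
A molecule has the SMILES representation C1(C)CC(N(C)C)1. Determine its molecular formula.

Atom tally by fragment:
  cyclopropane ring core → C:3 H:6
  (− 2 ring H displaced by substituents)
  + CH3 → C:1 H:3
  + N(CH3)2 → N:1 C:2 H:6
Element totals:
  C: 6
  H: 13
  N: 1

C6H13N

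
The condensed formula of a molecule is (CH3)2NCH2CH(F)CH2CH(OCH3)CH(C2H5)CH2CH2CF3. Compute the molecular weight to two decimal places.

Atom tally by fragment:
  (CH3)2NCH2 → C:3 H:8 N:1
  CH(F) → C:1 H:1 F:1
  CH2 → C:1 H:2
  CH(OCH3) → C:2 H:4 O:1
  CH(C2H5) → C:3 H:6
  CH2 → C:1 H:2
  CH2CF3 → C:2 H:2 F:3
Element totals:
  C: 13
  H: 25
  F: 4
  N: 1
  O: 1
Molecular formula: C13H25F4NO.
  M = 13(12.011) + 25(1.008) + 4(18.998) + 14.007 + 15.999
    = 156.143 + 25.200 + 75.992 + 14.007 + 15.999 = 287.341

287.34 g/mol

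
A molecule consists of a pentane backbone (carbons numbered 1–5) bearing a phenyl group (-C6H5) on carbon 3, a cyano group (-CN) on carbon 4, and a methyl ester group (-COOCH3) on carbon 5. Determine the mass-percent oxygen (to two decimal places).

Atom tally by fragment:
  CH3 → C:1 H:3
  CH2 → C:1 H:2
  CH(C6H5) → C:7 H:6
  CH(CN) → C:2 H:1 N:1
  CH2COOCH3 → C:3 H:5 O:2
Element totals:
  C: 14
  H: 17
  N: 1
  O: 2
Molecular formula: C14H17NO2.
Molar mass = 231.295 g/mol.
Mass from O: 2 × 15.999 = 31.998 g/mol.
%O = 31.998 / 231.295 × 100 = 13.83%.

13.83%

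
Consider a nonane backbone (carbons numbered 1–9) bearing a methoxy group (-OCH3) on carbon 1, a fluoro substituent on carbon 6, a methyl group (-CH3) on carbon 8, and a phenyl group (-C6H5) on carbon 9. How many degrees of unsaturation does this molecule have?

Atom tally by fragment:
  CH3OCH2 → C:2 H:5 O:1
  CH2 → C:1 H:2
  CH2 → C:1 H:2
  CH2 → C:1 H:2
  CH2 → C:1 H:2
  CH(F) → C:1 H:1 F:1
  CH2 → C:1 H:2
  CH(CH3) → C:2 H:4
  CH2C6H5 → C:7 H:7
Element totals:
  C: 17
  H: 27
  F: 1
  O: 1
Molecular formula: C17H27FO.
DoU = (2C + 2 + N − H − X) / 2 = (2·17 + 2 + 0 − 27 − 1) / 2 = 4.

4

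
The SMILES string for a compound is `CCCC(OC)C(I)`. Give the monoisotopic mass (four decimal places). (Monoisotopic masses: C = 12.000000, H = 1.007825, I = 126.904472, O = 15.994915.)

228.0011

Atom tally by fragment:
  CH3 → C:1 H:3
  CH2 → C:1 H:2
  CH2 → C:1 H:2
  CH(OCH3) → C:2 H:4 O:1
  CH2I → C:1 H:2 I:1
Element totals:
  C: 6
  H: 13
  I: 1
  O: 1
Molecular formula: C6H13IO.
  M = 6(12.0) + 13(1.007825) + 126.904472 + 15.994915
    = 72.000000 + 13.101725 + 126.904472 + 15.994915 = 228.001112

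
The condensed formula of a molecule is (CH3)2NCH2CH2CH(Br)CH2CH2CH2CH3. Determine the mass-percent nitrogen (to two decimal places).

Element totals:
  C: 9
  H: 20
  Br: 1
  N: 1
Molecular formula: C9H20BrN.
Molar mass = 222.170 g/mol.
Mass from N: 1 × 14.007 = 14.007 g/mol.
%N = 14.007 / 222.170 × 100 = 6.30%.

6.30%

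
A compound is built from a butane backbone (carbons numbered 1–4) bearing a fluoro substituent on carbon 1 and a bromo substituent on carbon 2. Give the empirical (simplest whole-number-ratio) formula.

C4H8BrF

Atom tally by fragment:
  FCH2 → C:1 H:2 F:1
  CH(Br) → C:1 H:1 Br:1
  CH2 → C:1 H:2
  CH3 → C:1 H:3
Element totals:
  C: 4
  H: 8
  Br: 1
  F: 1
Molecular formula: C4H8BrF.
gcd of subscripts (1, 4, 1, 8) = 1, so the empirical formula equals the molecular formula.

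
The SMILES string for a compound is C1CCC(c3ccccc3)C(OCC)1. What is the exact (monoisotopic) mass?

190.1358

Atom tally by fragment:
  cyclopentane ring core → C:5 H:10
  (− 2 ring H displaced by substituents)
  + C6H5 → C:6 H:5
  + OC2H5 → C:2 H:5 O:1
Element totals:
  C: 13
  H: 18
  O: 1
Molecular formula: C13H18O.
  M = 13(12.0) + 18(1.007825) + 15.994915
    = 156.000000 + 18.140850 + 15.994915 = 190.135765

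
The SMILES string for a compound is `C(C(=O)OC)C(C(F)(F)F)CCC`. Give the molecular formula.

Atom tally by fragment:
  CH3OOCCH2 → C:3 H:5 O:2
  CH(CF3) → C:2 H:1 F:3
  CH2 → C:1 H:2
  CH2 → C:1 H:2
  CH3 → C:1 H:3
Element totals:
  C: 8
  H: 13
  F: 3
  O: 2

C8H13F3O2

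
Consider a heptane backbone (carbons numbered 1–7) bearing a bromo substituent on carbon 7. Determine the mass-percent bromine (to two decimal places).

Atom tally by fragment:
  CH3 → C:1 H:3
  CH2 → C:1 H:2
  CH2 → C:1 H:2
  CH2 → C:1 H:2
  CH2 → C:1 H:2
  CH2 → C:1 H:2
  CH2Br → C:1 H:2 Br:1
Element totals:
  C: 7
  H: 15
  Br: 1
Molecular formula: C7H15Br.
Molar mass = 179.101 g/mol.
Mass from Br: 1 × 79.904 = 79.904 g/mol.
%Br = 79.904 / 179.101 × 100 = 44.61%.

44.61%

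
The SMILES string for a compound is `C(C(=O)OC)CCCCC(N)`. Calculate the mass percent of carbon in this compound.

Atom tally by fragment:
  CH3OOCCH2 → C:3 H:5 O:2
  CH2 → C:1 H:2
  CH2 → C:1 H:2
  CH2 → C:1 H:2
  CH2 → C:1 H:2
  CH2NH2 → C:1 H:4 N:1
Element totals:
  C: 8
  H: 17
  N: 1
  O: 2
Molecular formula: C8H17NO2.
Molar mass = 159.229 g/mol.
Mass from C: 8 × 12.011 = 96.088 g/mol.
%C = 96.088 / 159.229 × 100 = 60.35%.

60.35%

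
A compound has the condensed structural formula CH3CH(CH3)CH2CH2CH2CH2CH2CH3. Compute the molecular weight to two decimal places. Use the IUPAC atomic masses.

Element totals:
  C: 9
  H: 20
Molecular formula: C9H20.
  M = 9(12.011) + 20(1.008)
    = 108.099 + 20.160 = 128.259

128.26 g/mol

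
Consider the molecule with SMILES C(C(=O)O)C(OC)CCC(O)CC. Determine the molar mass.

190.24 g/mol

Atom tally by fragment:
  HOOCCH2 → C:2 H:3 O:2
  CH(OCH3) → C:2 H:4 O:1
  CH2 → C:1 H:2
  CH2 → C:1 H:2
  CH(OH) → C:1 H:2 O:1
  CH2 → C:1 H:2
  CH3 → C:1 H:3
Element totals:
  C: 9
  H: 18
  O: 4
Molecular formula: C9H18O4.
  M = 9(12.011) + 18(1.008) + 4(15.999)
    = 108.099 + 18.144 + 63.996 = 190.239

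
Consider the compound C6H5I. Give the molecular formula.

Element totals:
  C: 6
  H: 5
  I: 1

C6H5I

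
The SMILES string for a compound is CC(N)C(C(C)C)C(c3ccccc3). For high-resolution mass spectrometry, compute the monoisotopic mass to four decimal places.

191.1674

Atom tally by fragment:
  CH3 → C:1 H:3
  CH(NH2) → C:1 H:3 N:1
  CH(CH(CH3)2) → C:4 H:8
  CH2C6H5 → C:7 H:7
Element totals:
  C: 13
  H: 21
  N: 1
Molecular formula: C13H21N.
  M = 13(12.0) + 21(1.007825) + 14.003074
    = 156.000000 + 21.164325 + 14.003074 = 191.167399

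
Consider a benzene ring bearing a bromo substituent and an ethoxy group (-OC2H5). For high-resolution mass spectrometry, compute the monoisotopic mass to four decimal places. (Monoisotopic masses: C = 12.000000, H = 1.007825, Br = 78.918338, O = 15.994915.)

199.9837

Atom tally by fragment:
  benzene ring core → C:6 H:6
  (− 2 ring H displaced by substituents)
  + Br → Br:1
  + OC2H5 → C:2 H:5 O:1
Element totals:
  C: 8
  H: 9
  Br: 1
  O: 1
Molecular formula: C8H9BrO.
  M = 8(12.0) + 9(1.007825) + 78.918338 + 15.994915
    = 96.000000 + 9.070425 + 78.918338 + 15.994915 = 199.983678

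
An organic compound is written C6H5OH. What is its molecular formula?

C6H6O

Atom tally by fragment:
  benzene ring core → C:6 H:6
  (− 1 ring H displaced by substituents)
  + OH → O:1 H:1
Element totals:
  C: 6
  H: 6
  O: 1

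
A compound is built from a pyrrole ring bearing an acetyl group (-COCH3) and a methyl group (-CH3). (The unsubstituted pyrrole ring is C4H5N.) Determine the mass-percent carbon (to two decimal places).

68.27%

Atom tally by fragment:
  pyrrole ring core → C:4 H:5 N:1
  (− 2 ring H displaced by substituents)
  + COCH3 → C:2 H:3 O:1
  + CH3 → C:1 H:3
Element totals:
  C: 7
  H: 9
  N: 1
  O: 1
Molecular formula: C7H9NO.
Molar mass = 123.155 g/mol.
Mass from C: 7 × 12.011 = 84.077 g/mol.
%C = 84.077 / 123.155 × 100 = 68.27%.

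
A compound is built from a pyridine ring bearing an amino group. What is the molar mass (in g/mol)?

Atom tally by fragment:
  pyridine ring core → C:5 H:5 N:1
  (− 1 ring H displaced by substituents)
  + NH2 → N:1 H:2
Element totals:
  C: 5
  H: 6
  N: 2
Molecular formula: C5H6N2.
  M = 5(12.011) + 6(1.008) + 2(14.007)
    = 60.055 + 6.048 + 28.014 = 94.117

94.12 g/mol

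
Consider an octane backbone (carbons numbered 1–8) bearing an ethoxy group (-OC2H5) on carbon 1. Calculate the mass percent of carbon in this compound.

Atom tally by fragment:
  C2H5OCH2 → C:3 H:7 O:1
  CH2 → C:1 H:2
  CH2 → C:1 H:2
  CH2 → C:1 H:2
  CH2 → C:1 H:2
  CH2 → C:1 H:2
  CH2 → C:1 H:2
  CH3 → C:1 H:3
Element totals:
  C: 10
  H: 22
  O: 1
Molecular formula: C10H22O.
Molar mass = 158.285 g/mol.
Mass from C: 10 × 12.011 = 120.110 g/mol.
%C = 120.110 / 158.285 × 100 = 75.88%.

75.88%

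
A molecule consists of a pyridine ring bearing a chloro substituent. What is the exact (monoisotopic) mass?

Atom tally by fragment:
  pyridine ring core → C:5 H:5 N:1
  (− 1 ring H displaced by substituents)
  + Cl → Cl:1
Element totals:
  C: 5
  H: 4
  Cl: 1
  N: 1
Molecular formula: C5H4ClN.
  M = 5(12.0) + 4(1.007825) + 34.968853 + 14.003074
    = 60.000000 + 4.031300 + 34.968853 + 14.003074 = 113.003227

113.0032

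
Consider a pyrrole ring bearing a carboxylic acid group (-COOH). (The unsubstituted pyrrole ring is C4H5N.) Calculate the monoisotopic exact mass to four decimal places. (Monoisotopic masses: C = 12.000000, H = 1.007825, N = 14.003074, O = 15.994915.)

111.0320

Atom tally by fragment:
  pyrrole ring core → C:4 H:5 N:1
  (− 1 ring H displaced by substituents)
  + COOH → C:1 H:1 O:2
Element totals:
  C: 5
  H: 5
  N: 1
  O: 2
Molecular formula: C5H5NO2.
  M = 5(12.0) + 5(1.007825) + 14.003074 + 2(15.994915)
    = 60.000000 + 5.039125 + 14.003074 + 31.989830 = 111.032029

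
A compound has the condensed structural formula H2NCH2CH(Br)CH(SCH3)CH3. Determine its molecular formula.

Element totals:
  C: 5
  H: 12
  Br: 1
  N: 1
  S: 1

C5H12BrNS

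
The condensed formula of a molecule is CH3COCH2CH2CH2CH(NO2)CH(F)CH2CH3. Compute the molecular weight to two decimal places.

Element totals:
  C: 9
  H: 16
  F: 1
  N: 1
  O: 3
Molecular formula: C9H16FNO3.
  M = 9(12.011) + 16(1.008) + 18.998 + 14.007 + 3(15.999)
    = 108.099 + 16.128 + 18.998 + 14.007 + 47.997 = 205.229

205.23 g/mol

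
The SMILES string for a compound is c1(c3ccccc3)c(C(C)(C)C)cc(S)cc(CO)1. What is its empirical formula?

Atom tally by fragment:
  benzene ring core → C:6 H:6
  (− 4 ring H displaced by substituents)
  + C6H5 → C:6 H:5
  + C(CH3)3 → C:4 H:9
  + SH → S:1 H:1
  + CH2OH → C:1 H:3 O:1
Element totals:
  C: 17
  H: 20
  O: 1
  S: 1
Molecular formula: C17H20OS.
gcd of subscripts (17, 20, 1, 1) = 1, so the empirical formula equals the molecular formula.

C17H20OS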